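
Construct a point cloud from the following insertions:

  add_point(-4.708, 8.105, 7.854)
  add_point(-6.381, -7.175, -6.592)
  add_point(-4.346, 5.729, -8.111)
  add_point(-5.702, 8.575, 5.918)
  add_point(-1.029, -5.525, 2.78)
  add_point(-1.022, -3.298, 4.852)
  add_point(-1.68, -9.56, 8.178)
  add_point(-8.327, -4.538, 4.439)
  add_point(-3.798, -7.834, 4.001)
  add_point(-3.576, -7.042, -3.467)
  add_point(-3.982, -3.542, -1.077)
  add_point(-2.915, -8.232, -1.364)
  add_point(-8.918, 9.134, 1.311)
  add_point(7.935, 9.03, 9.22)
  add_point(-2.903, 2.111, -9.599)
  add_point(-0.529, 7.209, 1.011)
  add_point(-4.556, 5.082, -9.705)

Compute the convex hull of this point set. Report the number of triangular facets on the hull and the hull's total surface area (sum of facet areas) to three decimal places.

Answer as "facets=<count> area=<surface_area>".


facets=20 area=940.328

Points on the hull: [0, 1, 2, 3, 6, 7, 9, 11, 12, 13, 14, 16] (12 of 17).

Triangle areas on the boundary:
  f1: (p1, p16, p12) → 79.9112
  f2: (p0, p6, p13) → 113.7276
  f3: (p2, p13, p12) → 102.4972
  f4: (p2, p16, p12) → 4.9951
  f5: (p2, p16, p13) → 9.2465
  f6: (p11, p6, p13) → 101.7570
  f7: (p11, p1, p6) → 13.5015
  f8: (p3, p13, p12) → 26.5688
  f9: (p3, p0, p12) → 1.0953
  f10: (p3, p0, p13) → 12.1191
  f11: (p7, p0, p12) → 51.8816
  f12: (p7, p0, p6) → 60.5841
  f13: (p7, p1, p12) → 80.7585
  f14: (p7, p1, p6) → 51.9974
  f15: (p9, p11, p1) → 3.2565
  f16: (p14, p1, p16) → 13.7050
  f17: (p14, p9, p1) → 21.7523
  f18: (p14, p16, p13) → 38.7632
  f19: (p14, p11, p13) → 144.7993
  f20: (p14, p9, p11) → 7.4109
Σ area = 940.328

Euler: V−E+F = 12−30+20 = 2.


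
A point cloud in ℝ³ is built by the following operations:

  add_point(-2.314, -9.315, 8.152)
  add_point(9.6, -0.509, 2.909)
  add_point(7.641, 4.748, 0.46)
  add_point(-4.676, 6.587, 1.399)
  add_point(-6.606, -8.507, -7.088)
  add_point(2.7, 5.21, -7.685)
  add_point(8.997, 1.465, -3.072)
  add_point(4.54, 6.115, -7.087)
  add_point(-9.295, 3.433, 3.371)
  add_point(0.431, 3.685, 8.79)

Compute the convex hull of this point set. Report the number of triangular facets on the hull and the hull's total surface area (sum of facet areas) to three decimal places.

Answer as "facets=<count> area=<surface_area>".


Hull vertices (10/10): indices [0, 1, 2, 3, 4, 5, 6, 7, 8, 9].

Triangle areas on the boundary:
  f1: (p4, p0, p8) → 107.2851
  f2: (p4, p5, p8) → 115.9156
  f3: (p4, p0, p1) → 123.2739
  f4: (p9, p0, p8) → 72.1586
  f5: (p9, p0, p1) → 75.8481
  f6: (p6, p4, p1) → 59.5478
  f7: (p6, p4, p5) → 71.7665
  f8: (p3, p5, p8) → 25.5585
  f9: (p3, p9, p8) → 27.9948
  f10: (p2, p3, p9) → 50.3591
  f11: (p2, p9, p1) → 33.3526
  f12: (p2, p6, p1) → 14.2594
  f13: (p7, p6, p5) → 7.4488
  f14: (p7, p2, p6) → 18.6726
  f15: (p7, p3, p5) → 12.1018
  f16: (p7, p2, p3) → 48.8482
Σ area = 864.391

Check V−E+F: 10 − 24 + 16 = 2.

facets=16 area=864.391


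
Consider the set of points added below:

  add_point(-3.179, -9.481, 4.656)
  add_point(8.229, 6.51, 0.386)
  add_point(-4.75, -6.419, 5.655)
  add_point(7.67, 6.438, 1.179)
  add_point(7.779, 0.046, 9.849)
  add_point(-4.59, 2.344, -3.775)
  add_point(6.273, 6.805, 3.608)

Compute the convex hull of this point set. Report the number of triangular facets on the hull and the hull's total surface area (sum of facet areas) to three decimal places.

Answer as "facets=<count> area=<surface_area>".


Extreme-point indices: [0, 1, 2, 4, 5, 6] — 6 of 7 on the boundary.

Area of each hull facet:
  f1: (p0, p5, p2) → 21.4123
  f2: (p0, p5, p1) → 102.8976
  f3: (p6, p5, p2) → 88.1219
  f4: (p6, p5, p1) → 26.1512
  f5: (p4, p0, p1) → 88.0031
  f6: (p4, p6, p1) → 15.9068
  f7: (p4, p0, p2) → 26.2678
  f8: (p4, p6, p2) → 68.5574
Σ area = 437.318

Check V−E+F: 6 − 12 + 8 = 2.

facets=8 area=437.318


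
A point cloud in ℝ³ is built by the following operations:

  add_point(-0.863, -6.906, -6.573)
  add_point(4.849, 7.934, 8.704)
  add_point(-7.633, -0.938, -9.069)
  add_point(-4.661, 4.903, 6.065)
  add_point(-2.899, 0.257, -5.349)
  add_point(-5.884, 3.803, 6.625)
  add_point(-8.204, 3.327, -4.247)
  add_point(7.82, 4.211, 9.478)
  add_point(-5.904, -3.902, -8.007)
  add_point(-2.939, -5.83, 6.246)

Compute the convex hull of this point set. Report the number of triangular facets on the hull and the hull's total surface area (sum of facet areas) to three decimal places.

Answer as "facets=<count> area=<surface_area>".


10 of the 10 inputs are extreme points: [0, 1, 2, 3, 4, 5, 6, 7, 8, 9].

Area of each hull facet:
  f1: (p9, p0, p7) → 97.0223
  f2: (p9, p2, p6) → 47.9218
  f3: (p8, p2, p0) → 5.1088
  f4: (p8, p9, p0) → 39.2880
  f5: (p8, p9, p2) → 22.9547
  f6: (p4, p2, p6) → 17.0318
  f7: (p4, p1, p6) → 55.3820
  f8: (p4, p2, p0) → 23.0961
  f9: (p4, p0, p7) → 69.5465
  f10: (p4, p1, p7) → 42.8396
  f11: (p5, p9, p7) → 68.3322
  f12: (p5, p1, p7) → 26.7038
  f13: (p5, p9, p6) → 56.0735
  f14: (p3, p1, p6) → 46.4301
  f15: (p3, p5, p6) → 9.5706
  f16: (p3, p5, p1) → 5.9147
Σ area = 633.217

Euler characteristic 10−24+16 = 2 ✓

facets=16 area=633.217


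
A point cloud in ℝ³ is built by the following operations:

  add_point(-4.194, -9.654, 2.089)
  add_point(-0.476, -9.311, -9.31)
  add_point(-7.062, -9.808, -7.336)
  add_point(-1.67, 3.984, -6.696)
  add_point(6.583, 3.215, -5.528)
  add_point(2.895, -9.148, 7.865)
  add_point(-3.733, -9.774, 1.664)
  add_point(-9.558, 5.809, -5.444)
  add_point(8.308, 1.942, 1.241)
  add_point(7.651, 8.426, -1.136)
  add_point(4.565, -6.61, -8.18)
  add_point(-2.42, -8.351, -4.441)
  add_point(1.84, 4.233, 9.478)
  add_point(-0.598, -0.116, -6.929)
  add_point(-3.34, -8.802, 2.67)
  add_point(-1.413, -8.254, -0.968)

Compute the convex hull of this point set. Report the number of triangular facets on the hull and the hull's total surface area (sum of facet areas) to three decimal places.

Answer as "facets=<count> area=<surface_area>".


facets=20 area=1025.528

Points on the hull: [0, 1, 2, 3, 4, 5, 6, 7, 8, 9, 10, 12] (12 of 16).

Per-facet area ½‖(b−a)×(c−a)‖:
  f1: (p0, p2, p7) → 78.1955
  f2: (p0, p12, p7) → 137.9232
  f3: (p10, p4, p8) → 36.5611
  f4: (p10, p3, p4) → 42.9914
  f5: (p9, p12, p8) → 37.1845
  f6: (p9, p4, p8) → 21.0778
  f7: (p9, p12, p7) → 110.0907
  f8: (p9, p3, p7) → 38.1229
  f9: (p9, p3, p4) → 28.4403
  f10: (p5, p12, p8) → 67.8757
  f11: (p5, p0, p12) → 61.7553
  f12: (p5, p10, p8) → 89.0631
  f13: (p6, p0, p2) → 2.8401
  f14: (p6, p5, p0) → 2.8989
  f15: (p1, p5, p10) → 47.5774
  f16: (p1, p10, p3) → 36.0860
  f17: (p1, p6, p2) → 33.0086
  f18: (p1, p6, p5) → 46.7236
  f19: (p1, p2, p7) → 54.5471
  f20: (p1, p3, p7) → 52.5651
Σ area = 1025.528

Euler: V−E+F = 12−30+20 = 2.


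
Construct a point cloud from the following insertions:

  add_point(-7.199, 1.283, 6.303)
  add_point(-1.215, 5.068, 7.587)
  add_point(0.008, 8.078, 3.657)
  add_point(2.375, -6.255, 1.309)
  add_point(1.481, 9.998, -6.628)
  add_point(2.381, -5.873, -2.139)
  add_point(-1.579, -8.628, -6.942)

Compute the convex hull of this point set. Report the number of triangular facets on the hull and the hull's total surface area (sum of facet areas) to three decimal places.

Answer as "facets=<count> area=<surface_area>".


facets=10 area=515.882

Extreme-point indices: [0, 1, 2, 3, 4, 5, 6] — 7 of 7 on the boundary.

Area of each hull facet:
  f1: (p6, p4, p0) → 140.8467
  f2: (p6, p4, p5) → 55.4482
  f3: (p3, p4, p5) → 26.5513
  f4: (p3, p1, p0) → 46.0461
  f5: (p3, p6, p0) → 61.3256
  f6: (p3, p6, p5) → 8.9151
  f7: (p2, p3, p4) → 77.7418
  f8: (p2, p3, p1) → 34.1623
  f9: (p2, p4, p0) → 47.8180
  f10: (p2, p1, p0) → 17.0269
Σ area = 515.882

Check V−E+F: 7 − 15 + 10 = 2.


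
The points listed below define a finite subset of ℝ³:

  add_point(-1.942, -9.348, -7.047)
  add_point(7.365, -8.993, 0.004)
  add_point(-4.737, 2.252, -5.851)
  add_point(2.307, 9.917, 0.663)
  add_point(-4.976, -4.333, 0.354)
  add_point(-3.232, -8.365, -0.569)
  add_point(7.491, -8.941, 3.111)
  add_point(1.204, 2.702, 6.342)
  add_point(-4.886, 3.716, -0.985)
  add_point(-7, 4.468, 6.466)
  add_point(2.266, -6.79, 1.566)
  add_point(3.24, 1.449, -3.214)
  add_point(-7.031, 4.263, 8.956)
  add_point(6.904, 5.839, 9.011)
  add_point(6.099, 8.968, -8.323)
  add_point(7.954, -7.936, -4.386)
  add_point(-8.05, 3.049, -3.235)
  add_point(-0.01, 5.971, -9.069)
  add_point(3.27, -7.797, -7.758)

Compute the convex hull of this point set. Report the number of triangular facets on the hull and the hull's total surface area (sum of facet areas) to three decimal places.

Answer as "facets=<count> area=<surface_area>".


facets=26 area=1089.110

Hull vertices (15/19): indices [0, 1, 2, 3, 4, 5, 6, 9, 12, 13, 14, 15, 16, 17, 18].

Area of each hull facet:
  f1: (p14, p13, p15) → 141.1478
  f2: (p14, p13, p3) → 43.1082
  f3: (p0, p5, p16) → 42.3140
  f4: (p17, p3, p16) → 54.0626
  f5: (p17, p14, p3) → 32.8416
  f6: (p12, p13, p3) → 66.6296
  f7: (p6, p13, p15) → 58.4917
  f8: (p6, p0, p5) → 37.6073
  f9: (p6, p12, p13) → 111.3980
  f10: (p6, p12, p5) → 92.1015
  f11: (p18, p14, p15) → 48.8976
  f12: (p18, p0, p15) → 11.4803
  f13: (p18, p17, p14) → 47.5844
  f14: (p18, p17, p0) → 38.8892
  f15: (p2, p0, p16) → 23.3763
  f16: (p2, p17, p16) → 10.1597
  f17: (p2, p17, p0) → 38.7657
  f18: (p4, p5, p16) → 11.5759
  f19: (p4, p12, p16) → 50.4292
  f20: (p4, p12, p5) → 15.2662
  f21: (p9, p3, p16) → 57.1792
  f22: (p9, p12, p16) → 3.1233
  f23: (p9, p12, p3) → 13.0862
  f24: (p1, p0, p15) → 23.4514
  f25: (p1, p6, p15) → 2.1229
  f26: (p1, p6, p0) → 14.0208
Σ area = 1089.110

Check V−E+F: 15 − 39 + 26 = 2.


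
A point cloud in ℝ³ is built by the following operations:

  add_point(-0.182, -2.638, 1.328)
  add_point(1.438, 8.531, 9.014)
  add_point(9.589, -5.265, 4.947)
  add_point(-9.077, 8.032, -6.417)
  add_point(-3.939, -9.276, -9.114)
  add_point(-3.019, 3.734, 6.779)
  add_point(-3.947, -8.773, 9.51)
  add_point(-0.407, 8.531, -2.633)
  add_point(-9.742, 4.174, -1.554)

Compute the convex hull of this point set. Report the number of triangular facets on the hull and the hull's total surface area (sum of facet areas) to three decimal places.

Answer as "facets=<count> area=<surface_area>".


Points on the hull: [1, 2, 3, 4, 5, 6, 7, 8] (8 of 9).

Triangle areas on the boundary:
  f1: (p6, p4, p8) → 134.6580
  f2: (p6, p4, p2) → 130.5312
  f3: (p7, p4, p2) → 160.6238
  f4: (p3, p4, p8) → 51.1464
  f5: (p3, p7, p4) → 85.5030
  f6: (p1, p6, p2) → 114.7294
  f7: (p1, p7, p2) → 96.1252
  f8: (p1, p3, p8) → 48.0294
  f9: (p1, p3, p7) → 47.0910
  f10: (p5, p6, p8) → 67.8839
  f11: (p5, p1, p8) → 28.8830
  f12: (p5, p1, p6) → 33.6127
Σ area = 998.817

Euler characteristic 8−18+12 = 2 ✓

facets=12 area=998.817


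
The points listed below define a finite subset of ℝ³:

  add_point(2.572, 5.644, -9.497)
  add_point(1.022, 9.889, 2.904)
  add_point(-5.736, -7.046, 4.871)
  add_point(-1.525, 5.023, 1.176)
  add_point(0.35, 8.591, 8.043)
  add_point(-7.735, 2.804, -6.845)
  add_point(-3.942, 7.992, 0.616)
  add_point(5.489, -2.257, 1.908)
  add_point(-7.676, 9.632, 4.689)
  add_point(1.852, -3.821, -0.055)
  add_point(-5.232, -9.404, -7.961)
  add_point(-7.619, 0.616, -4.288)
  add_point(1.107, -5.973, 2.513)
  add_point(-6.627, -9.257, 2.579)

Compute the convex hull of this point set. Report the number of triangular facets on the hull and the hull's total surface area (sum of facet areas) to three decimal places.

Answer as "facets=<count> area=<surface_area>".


facets=18 area=885.383

Points on the hull: [0, 1, 2, 4, 5, 7, 8, 10, 11, 12, 13] (11 of 14).

Facet areas (half cross-product norm):
  f1: (p0, p10, p5) → 68.8462
  f2: (p0, p10, p7) → 106.4391
  f3: (p12, p10, p7) → 32.5064
  f4: (p12, p4, p7) → 38.2987
  f5: (p12, p4, p2) → 57.0464
  f6: (p8, p0, p5) → 73.6314
  f7: (p8, p11, p5) → 21.3610
  f8: (p8, p4, p2) → 71.6147
  f9: (p13, p12, p10) → 44.3322
  f10: (p13, p12, p2) → 12.0008
  f11: (p13, p10, p5) → 65.9702
  f12: (p13, p11, p5) → 5.2089
  f13: (p13, p8, p2) → 21.6634
  f14: (p13, p8, p11) → 75.5311
  f15: (p1, p8, p0) → 56.0227
  f16: (p1, p8, p4) → 22.4544
  f17: (p1, p0, p7) → 77.9926
  f18: (p1, p4, p7) → 34.4626
Σ area = 885.383

Euler characteristic 11−27+18 = 2 ✓


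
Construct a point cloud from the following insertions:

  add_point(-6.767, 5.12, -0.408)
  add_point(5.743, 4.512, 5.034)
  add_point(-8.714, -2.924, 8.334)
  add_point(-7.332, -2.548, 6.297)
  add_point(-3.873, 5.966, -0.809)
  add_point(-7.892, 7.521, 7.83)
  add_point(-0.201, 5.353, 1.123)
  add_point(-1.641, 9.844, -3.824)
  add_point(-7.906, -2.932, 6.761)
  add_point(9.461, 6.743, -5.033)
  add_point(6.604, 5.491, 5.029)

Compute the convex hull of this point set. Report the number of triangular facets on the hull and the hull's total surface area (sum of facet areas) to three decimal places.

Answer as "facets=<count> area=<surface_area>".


facets=14 area=521.818

Points on the hull: [0, 1, 2, 3, 5, 7, 8, 9, 10] (9 of 11).

Facet areas (half cross-product norm):
  f1: (p10, p7, p9) → 57.6786
  f2: (p0, p8, p2) → 7.4218
  f3: (p0, p7, p9) → 38.5455
  f4: (p1, p8, p9) → 74.5278
  f5: (p1, p10, p9) → 6.6082
  f6: (p1, p8, p2) → 12.0200
  f7: (p1, p10, p2) → 4.4143
  f8: (p5, p10, p7) → 80.6066
  f9: (p5, p0, p7) → 31.6388
  f10: (p5, p10, p2) → 78.0628
  f11: (p5, p0, p2) → 44.2732
  f12: (p3, p8, p9) → 0.8524
  f13: (p3, p0, p9) → 82.3693
  f14: (p3, p0, p8) → 2.7991
Σ area = 521.818

Euler characteristic 9−21+14 = 2 ✓


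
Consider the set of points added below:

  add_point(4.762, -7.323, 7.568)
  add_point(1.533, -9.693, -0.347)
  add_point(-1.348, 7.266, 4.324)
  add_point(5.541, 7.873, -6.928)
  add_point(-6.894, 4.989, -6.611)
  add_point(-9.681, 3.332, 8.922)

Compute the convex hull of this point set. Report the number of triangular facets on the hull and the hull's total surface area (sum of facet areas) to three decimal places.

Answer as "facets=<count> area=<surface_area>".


facets=8 area=734.694

Hull vertices (6/6): indices [0, 1, 2, 3, 4, 5].

Triangle areas on the boundary:
  f1: (p0, p1, p5) → 79.6540
  f2: (p0, p1, p3) → 85.0692
  f3: (p4, p1, p5) → 134.5399
  f4: (p4, p1, p3) → 111.2063
  f5: (p2, p0, p5) → 82.4480
  f6: (p2, p0, p3) → 106.6107
  f7: (p2, p4, p5) → 64.1672
  f8: (p2, p4, p3) → 70.9987
Σ area = 734.694

Check V−E+F: 6 − 12 + 8 = 2.


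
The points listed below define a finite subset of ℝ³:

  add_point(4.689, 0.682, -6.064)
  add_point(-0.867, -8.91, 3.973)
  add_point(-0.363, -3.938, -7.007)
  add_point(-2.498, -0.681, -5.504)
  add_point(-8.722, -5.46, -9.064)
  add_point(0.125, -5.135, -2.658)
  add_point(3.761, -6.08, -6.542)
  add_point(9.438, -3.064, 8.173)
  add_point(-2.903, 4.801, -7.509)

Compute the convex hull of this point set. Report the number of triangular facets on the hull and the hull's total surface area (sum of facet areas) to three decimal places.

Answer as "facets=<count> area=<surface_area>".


facets=8 area=557.495

Hull vertices (6/9): indices [0, 1, 4, 6, 7, 8].

Area of each hull facet:
  f1: (p1, p8, p4) → 91.5776
  f2: (p1, p8, p7) → 112.9941
  f3: (p6, p8, p4) → 67.2435
  f4: (p6, p1, p4) → 73.9738
  f5: (p6, p1, p7) → 73.6837
  f6: (p0, p8, p7) → 57.3556
  f7: (p0, p6, p7) → 52.4459
  f8: (p0, p6, p8) → 28.2207
Σ area = 557.495

Euler: V−E+F = 6−12+8 = 2.


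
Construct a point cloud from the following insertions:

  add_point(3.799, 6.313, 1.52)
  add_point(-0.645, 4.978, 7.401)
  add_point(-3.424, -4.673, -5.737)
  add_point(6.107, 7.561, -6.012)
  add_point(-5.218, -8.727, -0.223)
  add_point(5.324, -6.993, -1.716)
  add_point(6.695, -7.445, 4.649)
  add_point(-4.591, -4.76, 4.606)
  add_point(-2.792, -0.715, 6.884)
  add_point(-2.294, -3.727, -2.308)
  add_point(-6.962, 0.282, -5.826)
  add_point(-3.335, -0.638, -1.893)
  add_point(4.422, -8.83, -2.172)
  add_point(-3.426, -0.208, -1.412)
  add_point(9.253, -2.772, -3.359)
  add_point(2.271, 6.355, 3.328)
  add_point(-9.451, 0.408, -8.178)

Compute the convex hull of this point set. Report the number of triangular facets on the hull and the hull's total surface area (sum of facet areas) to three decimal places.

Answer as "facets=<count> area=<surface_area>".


Points on the hull: [0, 1, 2, 3, 4, 6, 7, 8, 12, 14, 15, 16] (12 of 17).

Per-facet area ½‖(b−a)×(c−a)‖:
  f1: (p3, p14, p16) → 95.5037
  f2: (p15, p3, p16) → 84.4006
  f3: (p15, p1, p16) → 45.3200
  f4: (p2, p14, p16) → 39.7233
  f5: (p2, p4, p16) → 26.7794
  f6: (p6, p15, p1) → 37.3602
  f7: (p12, p6, p14) → 28.1385
  f8: (p12, p6, p4) → 35.7576
  f9: (p12, p2, p14) → 37.2605
  f10: (p12, p2, p4) → 31.9353
  f11: (p7, p6, p4) → 36.3935
  f12: (p7, p4, p16) → 40.2243
  f13: (p0, p6, p14) → 55.8516
  f14: (p0, p6, p15) → 17.0475
  f15: (p0, p3, p14) → 42.4659
  f16: (p0, p15, p3) → 4.0141
  f17: (p8, p1, p16) → 49.7829
  f18: (p8, p7, p16) → 35.3939
  f19: (p8, p6, p1) → 34.8792
  f20: (p8, p7, p6) → 28.4826
Σ area = 806.715

Euler characteristic 12−30+20 = 2 ✓

facets=20 area=806.715


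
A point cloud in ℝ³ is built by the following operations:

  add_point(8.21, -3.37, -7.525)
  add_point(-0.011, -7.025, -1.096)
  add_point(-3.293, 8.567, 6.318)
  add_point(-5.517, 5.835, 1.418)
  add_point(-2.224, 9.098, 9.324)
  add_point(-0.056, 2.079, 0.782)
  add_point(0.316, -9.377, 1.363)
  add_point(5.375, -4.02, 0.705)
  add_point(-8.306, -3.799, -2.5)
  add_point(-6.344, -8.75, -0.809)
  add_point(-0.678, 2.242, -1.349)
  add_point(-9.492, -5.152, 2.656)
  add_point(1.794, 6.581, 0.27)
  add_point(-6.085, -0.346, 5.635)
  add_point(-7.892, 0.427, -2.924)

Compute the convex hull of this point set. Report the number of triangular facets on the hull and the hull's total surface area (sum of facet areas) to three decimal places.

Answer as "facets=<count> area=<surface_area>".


Hull vertices (12/15): indices [0, 2, 3, 4, 6, 7, 8, 9, 11, 12, 13, 14].

Area of each hull facet:
  f1: (p13, p4, p11) → 8.5861
  f2: (p13, p6, p11) → 35.2040
  f3: (p13, p6, p4) → 51.8263
  f4: (p7, p4, p0) → 63.4892
  f5: (p7, p6, p0) → 30.1226
  f6: (p7, p6, p4) → 63.1625
  f7: (p12, p4, p0) → 39.5336
  f8: (p12, p14, p0) → 83.5727
  f9: (p8, p14, p11) → 10.8695
  f10: (p8, p14, p0) → 36.4496
  f11: (p3, p12, p14) → 25.9989
  f12: (p3, p14, p11) → 29.1058
  f13: (p9, p6, p11) → 19.2232
  f14: (p9, p8, p11) → 13.7814
  f15: (p9, p6, p0) → 44.4542
  f16: (p9, p8, p0) → 47.0003
  f17: (p2, p4, p11) → 21.7377
  f18: (p2, p3, p11) → 31.4343
  f19: (p2, p12, p4) → 11.2277
  f20: (p2, p3, p12) → 21.5311
Σ area = 688.311

Euler characteristic 12−30+20 = 2 ✓

facets=20 area=688.311


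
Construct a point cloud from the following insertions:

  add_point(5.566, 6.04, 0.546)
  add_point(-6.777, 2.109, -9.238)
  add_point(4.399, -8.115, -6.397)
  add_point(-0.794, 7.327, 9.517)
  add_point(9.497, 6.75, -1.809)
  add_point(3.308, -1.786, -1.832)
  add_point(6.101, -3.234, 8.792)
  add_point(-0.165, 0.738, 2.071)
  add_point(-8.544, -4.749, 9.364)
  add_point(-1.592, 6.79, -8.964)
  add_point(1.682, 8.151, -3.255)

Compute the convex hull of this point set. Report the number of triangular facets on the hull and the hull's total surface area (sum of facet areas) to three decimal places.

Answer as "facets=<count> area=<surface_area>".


facets=12 area=995.075

Extreme-point indices: [1, 2, 3, 4, 6, 8, 9, 10] — 8 of 11 on the boundary.

Facet areas (half cross-product norm):
  f1: (p1, p2, p8) → 144.4325
  f2: (p6, p2, p8) → 117.6100
  f3: (p6, p2, p4) → 107.4889
  f4: (p9, p10, p4) → 21.9181
  f5: (p9, p2, p4) → 98.4854
  f6: (p9, p1, p2) → 53.5934
  f7: (p3, p6, p4) → 86.8325
  f8: (p3, p10, p4) → 52.6007
  f9: (p3, p6, p8) → 82.7004
  f10: (p3, p9, p10) → 30.0782
  f11: (p3, p1, p8) → 134.9151
  f12: (p3, p9, p1) → 64.4200
Σ area = 995.075

Check V−E+F: 8 − 18 + 12 = 2.


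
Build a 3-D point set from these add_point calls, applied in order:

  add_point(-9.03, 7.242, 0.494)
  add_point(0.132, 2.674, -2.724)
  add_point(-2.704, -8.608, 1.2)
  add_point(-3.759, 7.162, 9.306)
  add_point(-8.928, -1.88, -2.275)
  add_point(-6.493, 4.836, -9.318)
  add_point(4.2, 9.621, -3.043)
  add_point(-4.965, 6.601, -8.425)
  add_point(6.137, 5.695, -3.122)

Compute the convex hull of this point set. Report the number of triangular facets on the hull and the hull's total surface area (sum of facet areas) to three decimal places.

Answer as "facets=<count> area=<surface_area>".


8 of the 9 inputs are extreme points: [0, 2, 3, 4, 5, 6, 7, 8].

Facet areas (half cross-product norm):
  f1: (p3, p2, p8) → 124.7691
  f2: (p5, p2, p8) → 112.2871
  f3: (p6, p3, p0) → 68.7364
  f4: (p6, p3, p8) → 32.4369
  f5: (p4, p5, p0) → 43.0799
  f6: (p4, p5, p2) → 40.9223
  f7: (p4, p3, p0) → 47.5612
  f8: (p4, p3, p2) → 76.1158
  f9: (p7, p5, p8) → 11.6921
  f10: (p7, p6, p8) → 24.0344
  f11: (p7, p5, p0) → 12.1907
  f12: (p7, p6, p0) → 53.8940
Σ area = 647.720

Euler characteristic 8−18+12 = 2 ✓

facets=12 area=647.720


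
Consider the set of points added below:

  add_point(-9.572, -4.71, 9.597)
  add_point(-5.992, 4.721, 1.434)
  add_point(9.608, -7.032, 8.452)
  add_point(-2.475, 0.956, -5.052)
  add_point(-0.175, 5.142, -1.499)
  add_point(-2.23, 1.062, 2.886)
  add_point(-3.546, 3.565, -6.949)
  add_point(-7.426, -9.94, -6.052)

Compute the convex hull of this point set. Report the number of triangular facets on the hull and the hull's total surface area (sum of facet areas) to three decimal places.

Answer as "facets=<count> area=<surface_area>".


facets=8 area=723.988

Extreme-point indices: [0, 1, 2, 4, 6, 7] — 6 of 8 on the boundary.

Facet areas (half cross-product norm):
  f1: (p7, p2, p0) → 157.0257
  f2: (p6, p4, p2) → 50.7694
  f3: (p6, p7, p2) → 151.9645
  f4: (p1, p2, p0) → 122.4009
  f5: (p1, p4, p2) → 59.3809
  f6: (p1, p6, p4) → 21.4343
  f7: (p1, p7, p0) → 99.0032
  f8: (p1, p6, p7) → 62.0092
Σ area = 723.988

Check V−E+F: 6 − 12 + 8 = 2.


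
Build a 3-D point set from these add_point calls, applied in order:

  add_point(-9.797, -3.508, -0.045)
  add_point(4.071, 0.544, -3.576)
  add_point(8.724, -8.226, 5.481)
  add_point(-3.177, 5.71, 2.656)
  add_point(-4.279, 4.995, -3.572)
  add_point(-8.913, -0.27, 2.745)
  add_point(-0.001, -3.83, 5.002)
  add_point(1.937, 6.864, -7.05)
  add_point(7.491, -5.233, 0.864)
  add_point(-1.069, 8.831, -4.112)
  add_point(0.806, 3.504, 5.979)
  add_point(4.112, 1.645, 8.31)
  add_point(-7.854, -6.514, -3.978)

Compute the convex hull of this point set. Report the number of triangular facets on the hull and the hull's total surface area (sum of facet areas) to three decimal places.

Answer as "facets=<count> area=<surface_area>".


facets=22 area=692.365

Extreme-point indices: [0, 1, 2, 3, 4, 5, 6, 7, 8, 9, 10, 11, 12] — 13 of 13 on the boundary.

Area of each hull facet:
  f1: (p12, p2, p0) → 50.9541
  f2: (p6, p2, p0) → 30.2227
  f3: (p6, p11, p2) → 36.5857
  f4: (p4, p12, p0) → 28.5333
  f5: (p7, p11, p9) → 35.2402
  f6: (p7, p4, p9) → 11.5271
  f7: (p7, p4, p12) → 39.0318
  f8: (p5, p6, p0) → 21.4738
  f9: (p5, p6, p11) → 35.4064
  f10: (p5, p4, p0) → 20.5241
  f11: (p5, p3, p9) → 28.0011
  f12: (p5, p4, p9) → 13.9123
  f13: (p10, p11, p9) → 16.4331
  f14: (p10, p3, p9) → 19.1439
  f15: (p10, p5, p11) → 17.9958
  f16: (p10, p5, p3) → 22.8816
  f17: (p8, p12, p2) → 41.4803
  f18: (p8, p11, p2) → 29.7376
  f19: (p8, p7, p11) → 79.8851
  f20: (p1, p7, p12) → 51.3696
  f21: (p1, p8, p12) → 55.7833
  f22: (p1, p8, p7) → 6.2428
Σ area = 692.365

Check V−E+F: 13 − 33 + 22 = 2.


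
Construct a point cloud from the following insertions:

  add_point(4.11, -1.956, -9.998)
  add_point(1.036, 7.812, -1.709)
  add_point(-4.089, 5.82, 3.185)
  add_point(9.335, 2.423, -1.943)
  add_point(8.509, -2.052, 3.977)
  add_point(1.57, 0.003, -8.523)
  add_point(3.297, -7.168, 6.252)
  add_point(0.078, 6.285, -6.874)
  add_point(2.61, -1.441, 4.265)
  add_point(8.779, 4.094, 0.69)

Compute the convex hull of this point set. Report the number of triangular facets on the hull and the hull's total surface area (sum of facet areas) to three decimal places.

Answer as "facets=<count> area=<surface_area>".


9 of the 10 inputs are extreme points: [0, 1, 2, 3, 4, 5, 6, 7, 9].

Area of each hull facet:
  f1: (p7, p0, p3) → 47.0247
  f2: (p9, p7, p3) → 17.6887
  f3: (p5, p7, p2) → 34.9242
  f4: (p5, p7, p0) → 7.2500
  f5: (p5, p6, p2) → 100.7234
  f6: (p5, p0, p6) → 29.1032
  f7: (p4, p9, p3) → 11.0229
  f8: (p4, p0, p3) → 37.5618
  f9: (p4, p0, p6) → 55.8416
  f10: (p4, p6, p2) → 55.6623
  f11: (p4, p9, p2) → 46.1044
  f12: (p1, p7, p2) → 18.1754
  f13: (p1, p9, p2) → 31.1759
  f14: (p1, p9, p7) → 23.3477
Σ area = 515.606

Euler: V−E+F = 9−21+14 = 2.

facets=14 area=515.606


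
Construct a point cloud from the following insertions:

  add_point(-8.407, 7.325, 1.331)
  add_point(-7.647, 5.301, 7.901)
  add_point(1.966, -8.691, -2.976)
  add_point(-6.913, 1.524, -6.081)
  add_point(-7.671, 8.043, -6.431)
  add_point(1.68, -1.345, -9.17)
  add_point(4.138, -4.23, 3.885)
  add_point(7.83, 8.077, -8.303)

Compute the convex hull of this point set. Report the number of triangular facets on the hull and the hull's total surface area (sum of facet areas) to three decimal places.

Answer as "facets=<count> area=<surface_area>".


facets=12 area=742.501

8 of the 8 inputs are extreme points: [0, 1, 2, 3, 4, 5, 6, 7].

Triangle areas on the boundary:
  f1: (p1, p7, p0) → 59.8448
  f2: (p4, p7, p0) → 59.7316
  f3: (p6, p2, p7) → 74.2576
  f4: (p6, p1, p7) → 138.2867
  f5: (p6, p1, p2) → 62.5453
  f6: (p5, p2, p7) → 44.4799
  f7: (p5, p4, p7) → 74.5058
  f8: (p3, p5, p2) → 45.9529
  f9: (p3, p5, p4) → 29.0458
  f10: (p3, p4, p0) → 25.5014
  f11: (p3, p1, p0) → 27.6664
  f12: (p3, p1, p2) → 100.6829
Σ area = 742.501

Euler characteristic 8−18+12 = 2 ✓


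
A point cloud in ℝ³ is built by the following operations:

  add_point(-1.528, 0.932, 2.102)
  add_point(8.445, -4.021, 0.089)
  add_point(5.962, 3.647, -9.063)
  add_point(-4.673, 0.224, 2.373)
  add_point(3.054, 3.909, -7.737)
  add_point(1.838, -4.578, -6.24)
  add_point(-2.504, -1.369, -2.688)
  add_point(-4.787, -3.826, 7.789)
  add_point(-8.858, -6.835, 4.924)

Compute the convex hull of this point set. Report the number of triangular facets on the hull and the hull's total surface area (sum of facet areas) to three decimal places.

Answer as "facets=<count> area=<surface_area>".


facets=14 area=443.567

Hull vertices (9/9): indices [0, 1, 2, 3, 4, 5, 6, 7, 8].

Facet areas (half cross-product norm):
  f1: (p7, p1, p8) → 41.7036
  f2: (p5, p1, p8) → 71.6069
  f3: (p3, p7, p8) → 19.6195
  f4: (p6, p5, p8) → 31.5392
  f5: (p6, p5, p4) → 26.8655
  f6: (p6, p3, p8) → 24.0367
  f7: (p6, p3, p4) → 21.8812
  f8: (p2, p5, p1) → 43.5532
  f9: (p2, p5, p4) → 13.8571
  f10: (p0, p7, p1) → 44.6779
  f11: (p0, p3, p7) → 10.6860
  f12: (p0, p2, p1) → 65.3433
  f13: (p0, p3, p4) → 15.4724
  f14: (p0, p2, p4) → 12.7243
Σ area = 443.567

Check V−E+F: 9 − 21 + 14 = 2.


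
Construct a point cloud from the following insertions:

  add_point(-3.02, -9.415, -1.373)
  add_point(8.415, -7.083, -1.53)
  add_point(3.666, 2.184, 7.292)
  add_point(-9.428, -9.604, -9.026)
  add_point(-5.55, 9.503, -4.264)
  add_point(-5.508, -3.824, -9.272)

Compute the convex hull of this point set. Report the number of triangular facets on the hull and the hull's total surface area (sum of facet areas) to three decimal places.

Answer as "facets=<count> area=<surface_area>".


facets=8 area=658.708

Points on the hull: [0, 1, 2, 3, 4, 5] (6 of 6).

Triangle areas on the boundary:
  f1: (p2, p4, p3) → 163.6833
  f2: (p2, p4, p1) → 112.4469
  f3: (p0, p1, p3) → 45.6027
  f4: (p0, p2, p3) → 56.8962
  f5: (p0, p2, p1) → 77.7995
  f6: (p5, p1, p3) → 54.2393
  f7: (p5, p4, p3) → 32.3189
  f8: (p5, p4, p1) → 115.7215
Σ area = 658.708

Check V−E+F: 6 − 12 + 8 = 2.


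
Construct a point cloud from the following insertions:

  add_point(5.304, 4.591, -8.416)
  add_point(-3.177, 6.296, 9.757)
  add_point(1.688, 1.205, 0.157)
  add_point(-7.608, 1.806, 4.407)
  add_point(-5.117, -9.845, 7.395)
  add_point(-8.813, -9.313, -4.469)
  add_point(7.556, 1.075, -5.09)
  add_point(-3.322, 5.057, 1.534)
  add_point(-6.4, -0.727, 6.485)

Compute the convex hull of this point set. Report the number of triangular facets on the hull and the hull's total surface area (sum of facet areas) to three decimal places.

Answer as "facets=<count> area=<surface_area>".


facets=12 area=702.672

8 of the 9 inputs are extreme points: [0, 1, 3, 4, 5, 6, 7, 8].

Area of each hull facet:
  f1: (p4, p6, p5) → 118.2553
  f2: (p4, p1, p6) → 148.5166
  f3: (p0, p6, p5) → 51.7648
  f4: (p0, p1, p6) → 50.7295
  f5: (p8, p4, p1) → 26.4019
  f6: (p7, p0, p5) → 108.3768
  f7: (p7, p0, p1) → 36.8304
  f8: (p3, p8, p1) → 14.2149
  f9: (p3, p7, p1) → 23.5198
  f10: (p3, p7, p5) → 42.8148
  f11: (p3, p4, p5) → 72.0321
  f12: (p3, p8, p4) → 9.2156
Σ area = 702.672

Check V−E+F: 8 − 18 + 12 = 2.


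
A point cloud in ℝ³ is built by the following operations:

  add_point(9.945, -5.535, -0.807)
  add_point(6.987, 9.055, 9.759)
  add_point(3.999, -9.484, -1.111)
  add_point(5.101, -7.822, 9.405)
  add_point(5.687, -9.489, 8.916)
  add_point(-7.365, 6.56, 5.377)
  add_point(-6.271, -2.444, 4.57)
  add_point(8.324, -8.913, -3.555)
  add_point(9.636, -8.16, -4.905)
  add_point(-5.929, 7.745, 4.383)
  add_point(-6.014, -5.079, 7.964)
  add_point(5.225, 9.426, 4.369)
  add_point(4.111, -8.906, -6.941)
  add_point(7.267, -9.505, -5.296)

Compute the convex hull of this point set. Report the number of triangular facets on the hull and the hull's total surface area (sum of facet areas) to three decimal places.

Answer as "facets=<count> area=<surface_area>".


14 of the 14 inputs are extreme points: [0, 1, 2, 3, 4, 5, 6, 7, 8, 9, 10, 11, 12, 13].

Facet areas (half cross-product norm):
  f1: (p11, p1, p0) → 46.4120
  f2: (p4, p1, p0) → 99.2915
  f3: (p3, p4, p1) → 7.5808
  f4: (p9, p12, p5) → 23.5579
  f5: (p9, p12, p11) → 119.7260
  f6: (p9, p1, p5) → 12.8621
  f7: (p9, p11, p1) → 30.6178
  f8: (p8, p11, p0) → 27.4113
  f9: (p8, p12, p11) → 60.3152
  f10: (p8, p4, p0) → 23.7621
  f11: (p10, p3, p4) → 9.2165
  f12: (p10, p1, p5) → 91.2634
  f13: (p10, p3, p1) → 97.2085
  f14: (p13, p8, p12) → 3.3600
  f15: (p6, p12, p5) → 65.5229
  f16: (p6, p10, p5) → 16.4626
  f17: (p6, p10, p12) → 34.8231
  f18: (p2, p10, p4) → 62.0490
  f19: (p2, p10, p12) → 32.7338
  f20: (p2, p13, p4) → 19.9166
  f21: (p2, p13, p12) → 9.4259
  f22: (p7, p8, p4) → 7.7393
  f23: (p7, p13, p4) → 9.8374
  f24: (p7, p13, p8) → 2.1346
Σ area = 913.230

Check V−E+F: 14 − 36 + 24 = 2.

facets=24 area=913.230


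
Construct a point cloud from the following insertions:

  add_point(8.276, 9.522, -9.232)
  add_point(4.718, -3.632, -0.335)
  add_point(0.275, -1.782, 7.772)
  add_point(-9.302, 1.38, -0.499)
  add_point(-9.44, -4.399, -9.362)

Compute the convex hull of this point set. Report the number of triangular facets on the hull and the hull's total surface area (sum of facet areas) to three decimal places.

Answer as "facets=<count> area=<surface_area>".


facets=6 area=593.833

5 of the 5 inputs are extreme points: [0, 1, 2, 3, 4].

Per-facet area ½‖(b−a)×(c−a)‖:
  f1: (p1, p0, p4) → 136.4099
  f2: (p1, p2, p4) → 79.0185
  f3: (p1, p2, p0) → 69.8137
  f4: (p3, p0, p4) → 111.5561
  f5: (p3, p2, p4) → 62.9941
  f6: (p3, p2, p0) → 134.0408
Σ area = 593.833

Euler characteristic 5−9+6 = 2 ✓


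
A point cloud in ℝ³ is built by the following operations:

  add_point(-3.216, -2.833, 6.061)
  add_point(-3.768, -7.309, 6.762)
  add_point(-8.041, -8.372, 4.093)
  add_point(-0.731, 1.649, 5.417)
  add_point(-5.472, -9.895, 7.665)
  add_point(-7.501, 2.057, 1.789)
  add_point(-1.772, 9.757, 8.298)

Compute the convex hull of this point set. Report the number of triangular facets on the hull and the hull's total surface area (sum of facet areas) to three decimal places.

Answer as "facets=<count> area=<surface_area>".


facets=8 area=242.530

Extreme-point indices: [1, 2, 3, 4, 5, 6] — 6 of 7 on the boundary.

Per-facet area ½‖(b−a)×(c−a)‖:
  f1: (p5, p3, p2) → 40.8832
  f2: (p6, p5, p2) → 51.7226
  f3: (p6, p5, p3) → 33.3333
  f4: (p4, p6, p2) → 45.6831
  f5: (p1, p6, p3) → 25.2707
  f6: (p1, p4, p6) → 15.5510
  f7: (p1, p3, p2) → 22.7068
  f8: (p1, p4, p2) → 7.3796
Σ area = 242.530

Euler: V−E+F = 6−12+8 = 2.


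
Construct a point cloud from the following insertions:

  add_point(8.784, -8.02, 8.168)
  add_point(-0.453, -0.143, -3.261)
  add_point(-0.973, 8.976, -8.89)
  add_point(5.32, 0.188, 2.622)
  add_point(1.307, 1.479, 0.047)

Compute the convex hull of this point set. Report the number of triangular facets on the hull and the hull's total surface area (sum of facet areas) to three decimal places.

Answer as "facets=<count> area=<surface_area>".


facets=6 area=167.037

5 of the 5 inputs are extreme points: [0, 1, 2, 3, 4].

Facet areas (half cross-product norm):
  f1: (p1, p0, p2) → 55.0645
  f2: (p3, p0, p2) → 25.3375
  f3: (p4, p1, p2) → 21.7748
  f4: (p4, p3, p2) → 20.5949
  f5: (p4, p1, p0) → 27.0639
  f6: (p4, p3, p0) → 17.2012
Σ area = 167.037

Check V−E+F: 5 − 9 + 6 = 2.


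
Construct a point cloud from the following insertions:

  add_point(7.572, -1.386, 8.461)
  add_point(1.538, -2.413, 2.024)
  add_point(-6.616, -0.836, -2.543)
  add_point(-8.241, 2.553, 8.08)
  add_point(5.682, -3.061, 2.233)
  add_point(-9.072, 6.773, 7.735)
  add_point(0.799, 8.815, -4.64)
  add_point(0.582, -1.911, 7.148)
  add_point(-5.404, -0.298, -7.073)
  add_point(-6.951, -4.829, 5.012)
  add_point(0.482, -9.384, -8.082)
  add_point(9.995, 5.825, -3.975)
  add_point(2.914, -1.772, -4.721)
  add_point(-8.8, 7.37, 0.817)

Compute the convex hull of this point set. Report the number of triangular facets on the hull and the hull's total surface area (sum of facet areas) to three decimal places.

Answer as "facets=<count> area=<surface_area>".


facets=16 area=958.909

Extreme-point indices: [0, 2, 3, 5, 6, 8, 9, 10, 11, 13] — 10 of 14 on the boundary.

Triangle areas on the boundary:
  f1: (p0, p11, p5) → 134.5132
  f2: (p0, p10, p11) → 127.7799
  f3: (p9, p0, p10) → 118.1626
  f4: (p8, p9, p10) → 69.9654
  f5: (p3, p0, p5) → 31.8329
  f6: (p3, p9, p5) → 7.8978
  f7: (p3, p9, p0) → 61.4192
  f8: (p6, p10, p11) → 86.3379
  f9: (p6, p8, p10) → 56.3252
  f10: (p6, p11, p5) → 67.2501
  f11: (p13, p9, p5) → 41.5913
  f12: (p13, p6, p5) → 32.7441
  f13: (p13, p6, p8) → 55.3886
  f14: (p2, p8, p9) → 8.3176
  f15: (p2, p13, p9) → 38.9070
  f16: (p2, p13, p8) → 20.4760
Σ area = 958.909

Check V−E+F: 10 − 24 + 16 = 2.


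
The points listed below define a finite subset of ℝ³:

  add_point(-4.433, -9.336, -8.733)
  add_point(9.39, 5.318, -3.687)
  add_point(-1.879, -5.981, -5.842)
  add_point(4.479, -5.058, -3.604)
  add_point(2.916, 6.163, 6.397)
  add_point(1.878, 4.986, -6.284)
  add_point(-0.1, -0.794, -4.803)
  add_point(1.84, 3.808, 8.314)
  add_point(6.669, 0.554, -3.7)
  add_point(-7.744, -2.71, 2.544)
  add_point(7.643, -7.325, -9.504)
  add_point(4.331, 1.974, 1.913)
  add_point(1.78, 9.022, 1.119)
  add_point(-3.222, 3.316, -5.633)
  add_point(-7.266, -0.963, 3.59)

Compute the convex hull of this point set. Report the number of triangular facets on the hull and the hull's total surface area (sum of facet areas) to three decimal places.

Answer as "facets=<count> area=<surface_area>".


Points on the hull: [0, 1, 3, 4, 5, 7, 9, 10, 12, 13, 14] (11 of 15).

Facet areas (half cross-product norm):
  f1: (p7, p10, p1) → 98.2205
  f2: (p3, p7, p9) → 83.5163
  f3: (p3, p7, p10) → 20.1048
  f4: (p0, p13, p9) → 67.0464
  f5: (p0, p3, p9) → 69.5809
  f6: (p0, p3, p10) → 38.9176
  f7: (p5, p10, p1) → 53.3825
  f8: (p5, p0, p10) → 82.3478
  f9: (p5, p0, p13) → 33.0228
  f10: (p12, p5, p13) → 22.7805
  f11: (p12, p5, p1) → 32.0412
  f12: (p14, p13, p9) → 11.4423
  f13: (p14, p12, p13) → 54.8663
  f14: (p14, p7, p9) → 7.8924
  f15: (p14, p12, p7) → 50.0327
  f16: (p4, p7, p1) → 15.0578
  f17: (p4, p12, p1) → 29.5714
  f18: (p4, p12, p7) → 5.9812
Σ area = 775.806

Check V−E+F: 11 − 27 + 18 = 2.

facets=18 area=775.806


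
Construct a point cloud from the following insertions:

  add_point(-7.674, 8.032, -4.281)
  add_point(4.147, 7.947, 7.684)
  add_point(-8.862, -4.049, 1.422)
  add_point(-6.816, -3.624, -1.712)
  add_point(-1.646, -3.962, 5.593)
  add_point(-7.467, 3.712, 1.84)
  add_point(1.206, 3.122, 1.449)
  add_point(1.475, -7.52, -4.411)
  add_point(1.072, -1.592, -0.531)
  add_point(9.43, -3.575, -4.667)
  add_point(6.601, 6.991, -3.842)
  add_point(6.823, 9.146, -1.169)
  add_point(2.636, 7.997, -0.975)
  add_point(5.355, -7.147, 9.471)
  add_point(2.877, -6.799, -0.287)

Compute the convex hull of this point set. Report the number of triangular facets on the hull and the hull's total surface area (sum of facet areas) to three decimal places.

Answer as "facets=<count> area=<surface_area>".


facets=18 area=913.699

Extreme-point indices: [0, 1, 2, 3, 4, 5, 7, 9, 10, 11, 13] — 11 of 15 on the boundary.

Area of each hull facet:
  f1: (p13, p11, p9) → 101.5463
  f2: (p7, p0, p9) → 79.9387
  f3: (p7, p13, p2) → 86.6259
  f4: (p7, p13, p9) → 62.4046
  f5: (p10, p11, p9) → 14.4192
  f6: (p10, p0, p9) → 74.2792
  f7: (p10, p0, p11) → 24.6122
  f8: (p5, p0, p2) → 25.3045
  f9: (p3, p0, p2) → 21.8245
  f10: (p3, p7, p2) → 13.5022
  f11: (p3, p7, p0) → 52.3967
  f12: (p4, p13, p2) → 13.6348
  f13: (p4, p5, p2) → 32.3117
  f14: (p1, p0, p11) → 69.0485
  f15: (p1, p5, p0) → 50.2677
  f16: (p1, p13, p11) → 69.4231
  f17: (p1, p4, p13) → 57.4937
  f18: (p1, p4, p5) → 64.6653
Σ area = 913.699

Euler: V−E+F = 11−27+18 = 2.


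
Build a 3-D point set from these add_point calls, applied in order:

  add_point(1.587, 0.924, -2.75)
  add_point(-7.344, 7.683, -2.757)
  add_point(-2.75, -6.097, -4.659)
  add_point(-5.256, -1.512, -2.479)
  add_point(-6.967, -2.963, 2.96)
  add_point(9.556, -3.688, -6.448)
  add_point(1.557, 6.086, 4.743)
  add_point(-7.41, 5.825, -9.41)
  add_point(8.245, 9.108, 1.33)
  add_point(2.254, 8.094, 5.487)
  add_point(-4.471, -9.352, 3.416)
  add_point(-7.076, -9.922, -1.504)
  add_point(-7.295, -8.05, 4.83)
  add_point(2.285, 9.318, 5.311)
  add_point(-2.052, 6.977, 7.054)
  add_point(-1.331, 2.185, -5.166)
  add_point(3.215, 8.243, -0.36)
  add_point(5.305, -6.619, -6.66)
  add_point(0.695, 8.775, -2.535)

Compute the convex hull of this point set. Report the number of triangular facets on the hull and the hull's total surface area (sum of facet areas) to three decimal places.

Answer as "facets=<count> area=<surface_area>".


facets=20 area=977.307

12 of the 19 inputs are extreme points: [1, 5, 7, 8, 9, 10, 11, 12, 13, 14, 17, 18].

Facet areas (half cross-product norm):
  f1: (p8, p5, p7) → 134.9496
  f2: (p17, p5, p7) → 45.6220
  f3: (p17, p11, p7) → 113.3547
  f4: (p12, p11, p7) → 57.3204
  f5: (p1, p12, p7) → 59.3869
  f6: (p1, p12, p14) → 87.6085
  f7: (p10, p17, p11) → 38.3991
  f8: (p10, p12, p11) → 9.5570
  f9: (p10, p17, p5) → 28.3437
  f10: (p10, p8, p5) → 135.2584
  f11: (p10, p12, p14) → 27.1623
  f12: (p13, p1, p14) → 29.1195
  f13: (p18, p13, p8) → 26.6072
  f14: (p18, p13, p1) → 31.6709
  f15: (p18, p8, p7) → 14.9140
  f16: (p18, p1, p7) → 27.9590
  f17: (p9, p10, p8) → 64.6974
  f18: (p9, p13, p8) → 4.4236
  f19: (p9, p10, p14) → 38.1737
  f20: (p9, p13, p14) → 2.7785
Σ area = 977.307

Check V−E+F: 12 − 30 + 20 = 2.
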